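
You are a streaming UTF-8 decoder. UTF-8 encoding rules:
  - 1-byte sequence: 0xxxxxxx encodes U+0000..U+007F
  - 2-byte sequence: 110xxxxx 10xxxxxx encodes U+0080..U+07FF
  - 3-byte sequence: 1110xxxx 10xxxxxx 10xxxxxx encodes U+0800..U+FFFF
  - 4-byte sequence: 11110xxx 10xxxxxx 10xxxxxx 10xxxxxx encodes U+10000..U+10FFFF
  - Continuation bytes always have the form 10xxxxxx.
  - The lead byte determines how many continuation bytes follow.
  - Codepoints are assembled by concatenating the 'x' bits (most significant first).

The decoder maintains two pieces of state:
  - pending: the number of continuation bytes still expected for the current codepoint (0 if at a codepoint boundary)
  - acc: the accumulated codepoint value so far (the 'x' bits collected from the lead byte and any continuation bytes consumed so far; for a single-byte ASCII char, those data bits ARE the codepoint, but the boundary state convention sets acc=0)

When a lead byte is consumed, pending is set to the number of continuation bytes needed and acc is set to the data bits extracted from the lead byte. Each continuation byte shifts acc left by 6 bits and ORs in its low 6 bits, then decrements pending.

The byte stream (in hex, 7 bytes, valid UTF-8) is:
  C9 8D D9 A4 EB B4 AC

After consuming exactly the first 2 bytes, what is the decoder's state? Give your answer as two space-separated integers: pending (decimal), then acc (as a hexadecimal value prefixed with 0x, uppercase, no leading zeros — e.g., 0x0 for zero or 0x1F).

Answer: 0 0x24D

Derivation:
Byte[0]=C9: 2-byte lead. pending=1, acc=0x9
Byte[1]=8D: continuation. acc=(acc<<6)|0x0D=0x24D, pending=0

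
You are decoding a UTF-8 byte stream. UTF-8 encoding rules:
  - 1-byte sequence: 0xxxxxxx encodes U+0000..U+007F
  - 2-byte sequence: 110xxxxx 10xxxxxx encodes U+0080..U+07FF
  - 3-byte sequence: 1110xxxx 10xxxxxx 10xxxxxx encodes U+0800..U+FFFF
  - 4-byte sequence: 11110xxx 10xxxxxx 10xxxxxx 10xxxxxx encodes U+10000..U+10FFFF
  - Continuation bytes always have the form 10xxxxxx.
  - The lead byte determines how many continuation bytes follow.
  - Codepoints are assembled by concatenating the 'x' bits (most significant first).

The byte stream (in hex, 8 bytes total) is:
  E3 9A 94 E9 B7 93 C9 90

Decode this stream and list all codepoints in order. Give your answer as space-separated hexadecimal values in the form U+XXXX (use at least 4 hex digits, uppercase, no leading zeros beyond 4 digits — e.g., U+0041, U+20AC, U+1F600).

Byte[0]=E3: 3-byte lead, need 2 cont bytes. acc=0x3
Byte[1]=9A: continuation. acc=(acc<<6)|0x1A=0xDA
Byte[2]=94: continuation. acc=(acc<<6)|0x14=0x3694
Completed: cp=U+3694 (starts at byte 0)
Byte[3]=E9: 3-byte lead, need 2 cont bytes. acc=0x9
Byte[4]=B7: continuation. acc=(acc<<6)|0x37=0x277
Byte[5]=93: continuation. acc=(acc<<6)|0x13=0x9DD3
Completed: cp=U+9DD3 (starts at byte 3)
Byte[6]=C9: 2-byte lead, need 1 cont bytes. acc=0x9
Byte[7]=90: continuation. acc=(acc<<6)|0x10=0x250
Completed: cp=U+0250 (starts at byte 6)

Answer: U+3694 U+9DD3 U+0250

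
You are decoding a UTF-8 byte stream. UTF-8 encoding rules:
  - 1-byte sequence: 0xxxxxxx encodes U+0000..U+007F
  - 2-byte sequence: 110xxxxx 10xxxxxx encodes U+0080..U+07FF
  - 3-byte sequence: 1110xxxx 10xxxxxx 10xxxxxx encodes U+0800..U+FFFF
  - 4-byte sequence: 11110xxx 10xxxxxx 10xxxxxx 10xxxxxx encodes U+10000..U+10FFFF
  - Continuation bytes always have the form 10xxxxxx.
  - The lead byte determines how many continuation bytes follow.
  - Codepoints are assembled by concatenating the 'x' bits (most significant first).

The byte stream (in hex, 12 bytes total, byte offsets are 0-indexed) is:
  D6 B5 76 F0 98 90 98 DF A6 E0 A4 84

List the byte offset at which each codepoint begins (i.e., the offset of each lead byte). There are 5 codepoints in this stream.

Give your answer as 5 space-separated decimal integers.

Answer: 0 2 3 7 9

Derivation:
Byte[0]=D6: 2-byte lead, need 1 cont bytes. acc=0x16
Byte[1]=B5: continuation. acc=(acc<<6)|0x35=0x5B5
Completed: cp=U+05B5 (starts at byte 0)
Byte[2]=76: 1-byte ASCII. cp=U+0076
Byte[3]=F0: 4-byte lead, need 3 cont bytes. acc=0x0
Byte[4]=98: continuation. acc=(acc<<6)|0x18=0x18
Byte[5]=90: continuation. acc=(acc<<6)|0x10=0x610
Byte[6]=98: continuation. acc=(acc<<6)|0x18=0x18418
Completed: cp=U+18418 (starts at byte 3)
Byte[7]=DF: 2-byte lead, need 1 cont bytes. acc=0x1F
Byte[8]=A6: continuation. acc=(acc<<6)|0x26=0x7E6
Completed: cp=U+07E6 (starts at byte 7)
Byte[9]=E0: 3-byte lead, need 2 cont bytes. acc=0x0
Byte[10]=A4: continuation. acc=(acc<<6)|0x24=0x24
Byte[11]=84: continuation. acc=(acc<<6)|0x04=0x904
Completed: cp=U+0904 (starts at byte 9)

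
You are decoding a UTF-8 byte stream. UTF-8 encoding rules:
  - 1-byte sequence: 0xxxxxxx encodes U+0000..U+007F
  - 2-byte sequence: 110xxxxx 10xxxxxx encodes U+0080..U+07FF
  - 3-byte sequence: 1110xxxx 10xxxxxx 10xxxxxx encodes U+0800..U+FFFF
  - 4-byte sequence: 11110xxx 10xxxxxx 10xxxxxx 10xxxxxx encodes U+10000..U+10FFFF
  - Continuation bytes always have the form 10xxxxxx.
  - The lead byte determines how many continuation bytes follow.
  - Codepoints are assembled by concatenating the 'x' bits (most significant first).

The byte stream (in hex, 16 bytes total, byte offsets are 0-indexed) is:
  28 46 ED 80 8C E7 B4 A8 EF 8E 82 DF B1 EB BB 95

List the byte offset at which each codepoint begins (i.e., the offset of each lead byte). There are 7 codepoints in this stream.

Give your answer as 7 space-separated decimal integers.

Answer: 0 1 2 5 8 11 13

Derivation:
Byte[0]=28: 1-byte ASCII. cp=U+0028
Byte[1]=46: 1-byte ASCII. cp=U+0046
Byte[2]=ED: 3-byte lead, need 2 cont bytes. acc=0xD
Byte[3]=80: continuation. acc=(acc<<6)|0x00=0x340
Byte[4]=8C: continuation. acc=(acc<<6)|0x0C=0xD00C
Completed: cp=U+D00C (starts at byte 2)
Byte[5]=E7: 3-byte lead, need 2 cont bytes. acc=0x7
Byte[6]=B4: continuation. acc=(acc<<6)|0x34=0x1F4
Byte[7]=A8: continuation. acc=(acc<<6)|0x28=0x7D28
Completed: cp=U+7D28 (starts at byte 5)
Byte[8]=EF: 3-byte lead, need 2 cont bytes. acc=0xF
Byte[9]=8E: continuation. acc=(acc<<6)|0x0E=0x3CE
Byte[10]=82: continuation. acc=(acc<<6)|0x02=0xF382
Completed: cp=U+F382 (starts at byte 8)
Byte[11]=DF: 2-byte lead, need 1 cont bytes. acc=0x1F
Byte[12]=B1: continuation. acc=(acc<<6)|0x31=0x7F1
Completed: cp=U+07F1 (starts at byte 11)
Byte[13]=EB: 3-byte lead, need 2 cont bytes. acc=0xB
Byte[14]=BB: continuation. acc=(acc<<6)|0x3B=0x2FB
Byte[15]=95: continuation. acc=(acc<<6)|0x15=0xBED5
Completed: cp=U+BED5 (starts at byte 13)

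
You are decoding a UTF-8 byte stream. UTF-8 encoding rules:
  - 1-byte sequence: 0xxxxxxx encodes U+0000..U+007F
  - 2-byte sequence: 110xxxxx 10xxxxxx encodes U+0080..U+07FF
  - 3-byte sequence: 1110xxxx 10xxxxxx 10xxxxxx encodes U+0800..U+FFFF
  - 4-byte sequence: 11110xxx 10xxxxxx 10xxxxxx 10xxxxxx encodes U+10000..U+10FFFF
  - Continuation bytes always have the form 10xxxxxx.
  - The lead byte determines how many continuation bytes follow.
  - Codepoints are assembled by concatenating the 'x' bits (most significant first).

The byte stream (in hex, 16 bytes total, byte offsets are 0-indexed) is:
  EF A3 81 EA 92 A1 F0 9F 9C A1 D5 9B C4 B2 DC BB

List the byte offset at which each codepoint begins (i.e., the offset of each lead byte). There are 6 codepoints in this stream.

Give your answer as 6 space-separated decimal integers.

Answer: 0 3 6 10 12 14

Derivation:
Byte[0]=EF: 3-byte lead, need 2 cont bytes. acc=0xF
Byte[1]=A3: continuation. acc=(acc<<6)|0x23=0x3E3
Byte[2]=81: continuation. acc=(acc<<6)|0x01=0xF8C1
Completed: cp=U+F8C1 (starts at byte 0)
Byte[3]=EA: 3-byte lead, need 2 cont bytes. acc=0xA
Byte[4]=92: continuation. acc=(acc<<6)|0x12=0x292
Byte[5]=A1: continuation. acc=(acc<<6)|0x21=0xA4A1
Completed: cp=U+A4A1 (starts at byte 3)
Byte[6]=F0: 4-byte lead, need 3 cont bytes. acc=0x0
Byte[7]=9F: continuation. acc=(acc<<6)|0x1F=0x1F
Byte[8]=9C: continuation. acc=(acc<<6)|0x1C=0x7DC
Byte[9]=A1: continuation. acc=(acc<<6)|0x21=0x1F721
Completed: cp=U+1F721 (starts at byte 6)
Byte[10]=D5: 2-byte lead, need 1 cont bytes. acc=0x15
Byte[11]=9B: continuation. acc=(acc<<6)|0x1B=0x55B
Completed: cp=U+055B (starts at byte 10)
Byte[12]=C4: 2-byte lead, need 1 cont bytes. acc=0x4
Byte[13]=B2: continuation. acc=(acc<<6)|0x32=0x132
Completed: cp=U+0132 (starts at byte 12)
Byte[14]=DC: 2-byte lead, need 1 cont bytes. acc=0x1C
Byte[15]=BB: continuation. acc=(acc<<6)|0x3B=0x73B
Completed: cp=U+073B (starts at byte 14)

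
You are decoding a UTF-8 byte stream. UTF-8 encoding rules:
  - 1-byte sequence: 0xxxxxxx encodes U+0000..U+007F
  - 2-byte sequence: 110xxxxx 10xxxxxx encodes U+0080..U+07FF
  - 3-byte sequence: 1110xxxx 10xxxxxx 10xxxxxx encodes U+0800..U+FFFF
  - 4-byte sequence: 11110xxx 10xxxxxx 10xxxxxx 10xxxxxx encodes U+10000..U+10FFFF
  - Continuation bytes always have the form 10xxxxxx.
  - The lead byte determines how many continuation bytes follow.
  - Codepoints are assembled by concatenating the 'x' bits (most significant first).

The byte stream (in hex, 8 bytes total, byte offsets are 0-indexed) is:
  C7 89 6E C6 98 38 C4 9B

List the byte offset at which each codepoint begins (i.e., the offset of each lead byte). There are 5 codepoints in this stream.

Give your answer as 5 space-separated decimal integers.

Byte[0]=C7: 2-byte lead, need 1 cont bytes. acc=0x7
Byte[1]=89: continuation. acc=(acc<<6)|0x09=0x1C9
Completed: cp=U+01C9 (starts at byte 0)
Byte[2]=6E: 1-byte ASCII. cp=U+006E
Byte[3]=C6: 2-byte lead, need 1 cont bytes. acc=0x6
Byte[4]=98: continuation. acc=(acc<<6)|0x18=0x198
Completed: cp=U+0198 (starts at byte 3)
Byte[5]=38: 1-byte ASCII. cp=U+0038
Byte[6]=C4: 2-byte lead, need 1 cont bytes. acc=0x4
Byte[7]=9B: continuation. acc=(acc<<6)|0x1B=0x11B
Completed: cp=U+011B (starts at byte 6)

Answer: 0 2 3 5 6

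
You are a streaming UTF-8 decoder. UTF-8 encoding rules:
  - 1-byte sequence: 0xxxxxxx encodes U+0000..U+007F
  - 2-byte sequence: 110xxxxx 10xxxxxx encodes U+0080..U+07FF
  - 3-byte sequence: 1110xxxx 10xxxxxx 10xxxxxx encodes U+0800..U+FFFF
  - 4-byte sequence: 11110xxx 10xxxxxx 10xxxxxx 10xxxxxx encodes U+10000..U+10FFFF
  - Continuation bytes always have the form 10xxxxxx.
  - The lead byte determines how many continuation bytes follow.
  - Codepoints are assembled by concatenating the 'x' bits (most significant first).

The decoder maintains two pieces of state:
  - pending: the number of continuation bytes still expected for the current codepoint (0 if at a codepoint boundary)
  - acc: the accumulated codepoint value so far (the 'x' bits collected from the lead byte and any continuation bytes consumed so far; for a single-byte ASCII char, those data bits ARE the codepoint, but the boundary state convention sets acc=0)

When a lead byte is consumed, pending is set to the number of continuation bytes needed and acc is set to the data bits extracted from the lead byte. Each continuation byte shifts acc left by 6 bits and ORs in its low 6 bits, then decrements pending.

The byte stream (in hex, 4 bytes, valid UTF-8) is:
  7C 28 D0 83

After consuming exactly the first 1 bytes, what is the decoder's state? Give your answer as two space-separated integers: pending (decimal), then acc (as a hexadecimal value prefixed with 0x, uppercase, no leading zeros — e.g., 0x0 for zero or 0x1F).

Byte[0]=7C: 1-byte. pending=0, acc=0x0

Answer: 0 0x0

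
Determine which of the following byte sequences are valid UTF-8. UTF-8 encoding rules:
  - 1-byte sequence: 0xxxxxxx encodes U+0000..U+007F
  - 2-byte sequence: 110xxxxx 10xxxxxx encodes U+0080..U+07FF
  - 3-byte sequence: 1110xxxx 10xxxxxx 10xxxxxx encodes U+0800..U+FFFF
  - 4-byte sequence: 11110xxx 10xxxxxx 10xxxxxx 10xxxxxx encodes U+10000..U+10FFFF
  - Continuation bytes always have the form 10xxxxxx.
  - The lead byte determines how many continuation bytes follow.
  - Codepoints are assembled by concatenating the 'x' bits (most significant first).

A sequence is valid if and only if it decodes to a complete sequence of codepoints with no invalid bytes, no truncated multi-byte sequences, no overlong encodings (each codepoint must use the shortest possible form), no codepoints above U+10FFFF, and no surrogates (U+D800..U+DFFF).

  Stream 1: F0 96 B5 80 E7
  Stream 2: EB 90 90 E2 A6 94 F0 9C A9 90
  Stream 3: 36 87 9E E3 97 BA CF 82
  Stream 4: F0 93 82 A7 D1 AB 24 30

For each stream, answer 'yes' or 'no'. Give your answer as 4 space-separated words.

Stream 1: error at byte offset 5. INVALID
Stream 2: decodes cleanly. VALID
Stream 3: error at byte offset 1. INVALID
Stream 4: decodes cleanly. VALID

Answer: no yes no yes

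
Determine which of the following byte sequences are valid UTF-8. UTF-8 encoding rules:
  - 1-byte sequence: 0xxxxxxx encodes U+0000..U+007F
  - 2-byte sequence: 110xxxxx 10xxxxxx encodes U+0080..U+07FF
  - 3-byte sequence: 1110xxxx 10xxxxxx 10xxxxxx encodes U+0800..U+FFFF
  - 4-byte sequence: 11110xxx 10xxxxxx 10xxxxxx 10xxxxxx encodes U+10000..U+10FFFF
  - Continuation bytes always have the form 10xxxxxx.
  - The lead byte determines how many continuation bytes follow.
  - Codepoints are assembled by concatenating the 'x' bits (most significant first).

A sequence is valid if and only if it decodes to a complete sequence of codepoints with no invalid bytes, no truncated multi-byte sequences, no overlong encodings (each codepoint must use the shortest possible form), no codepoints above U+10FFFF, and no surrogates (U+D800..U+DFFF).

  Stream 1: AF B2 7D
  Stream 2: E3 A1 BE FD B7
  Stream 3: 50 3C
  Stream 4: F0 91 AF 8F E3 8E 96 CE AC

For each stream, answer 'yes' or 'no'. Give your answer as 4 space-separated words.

Answer: no no yes yes

Derivation:
Stream 1: error at byte offset 0. INVALID
Stream 2: error at byte offset 3. INVALID
Stream 3: decodes cleanly. VALID
Stream 4: decodes cleanly. VALID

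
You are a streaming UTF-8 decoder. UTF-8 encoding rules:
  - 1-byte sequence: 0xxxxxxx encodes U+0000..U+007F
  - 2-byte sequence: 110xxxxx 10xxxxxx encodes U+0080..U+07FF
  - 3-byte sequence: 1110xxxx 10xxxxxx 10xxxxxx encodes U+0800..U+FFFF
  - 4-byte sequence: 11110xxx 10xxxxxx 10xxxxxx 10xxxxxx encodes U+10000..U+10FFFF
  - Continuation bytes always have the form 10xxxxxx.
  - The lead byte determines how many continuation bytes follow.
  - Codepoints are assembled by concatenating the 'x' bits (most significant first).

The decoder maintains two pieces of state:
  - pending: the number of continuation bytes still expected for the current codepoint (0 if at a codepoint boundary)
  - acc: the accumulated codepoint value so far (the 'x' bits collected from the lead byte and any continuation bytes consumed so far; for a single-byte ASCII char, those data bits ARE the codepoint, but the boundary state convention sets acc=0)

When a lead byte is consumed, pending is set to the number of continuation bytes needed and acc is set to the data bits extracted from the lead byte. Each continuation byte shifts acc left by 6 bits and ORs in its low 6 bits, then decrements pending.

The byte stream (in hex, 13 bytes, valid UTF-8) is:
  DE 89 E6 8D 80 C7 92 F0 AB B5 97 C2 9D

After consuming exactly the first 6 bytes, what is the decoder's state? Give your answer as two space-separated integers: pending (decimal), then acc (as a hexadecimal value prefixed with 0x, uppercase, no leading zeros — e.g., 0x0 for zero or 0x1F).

Answer: 1 0x7

Derivation:
Byte[0]=DE: 2-byte lead. pending=1, acc=0x1E
Byte[1]=89: continuation. acc=(acc<<6)|0x09=0x789, pending=0
Byte[2]=E6: 3-byte lead. pending=2, acc=0x6
Byte[3]=8D: continuation. acc=(acc<<6)|0x0D=0x18D, pending=1
Byte[4]=80: continuation. acc=(acc<<6)|0x00=0x6340, pending=0
Byte[5]=C7: 2-byte lead. pending=1, acc=0x7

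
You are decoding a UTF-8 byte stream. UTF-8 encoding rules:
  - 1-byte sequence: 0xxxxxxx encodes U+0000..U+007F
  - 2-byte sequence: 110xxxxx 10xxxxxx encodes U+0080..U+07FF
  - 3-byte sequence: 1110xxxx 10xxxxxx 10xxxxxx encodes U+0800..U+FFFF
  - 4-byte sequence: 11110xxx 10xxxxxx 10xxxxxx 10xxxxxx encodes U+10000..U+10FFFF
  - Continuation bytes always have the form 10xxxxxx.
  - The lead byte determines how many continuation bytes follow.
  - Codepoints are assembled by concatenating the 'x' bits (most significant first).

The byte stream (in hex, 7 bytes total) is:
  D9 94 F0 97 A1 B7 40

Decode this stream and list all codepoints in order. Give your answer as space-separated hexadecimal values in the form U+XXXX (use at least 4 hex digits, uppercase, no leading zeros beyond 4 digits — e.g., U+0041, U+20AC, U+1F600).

Answer: U+0654 U+17877 U+0040

Derivation:
Byte[0]=D9: 2-byte lead, need 1 cont bytes. acc=0x19
Byte[1]=94: continuation. acc=(acc<<6)|0x14=0x654
Completed: cp=U+0654 (starts at byte 0)
Byte[2]=F0: 4-byte lead, need 3 cont bytes. acc=0x0
Byte[3]=97: continuation. acc=(acc<<6)|0x17=0x17
Byte[4]=A1: continuation. acc=(acc<<6)|0x21=0x5E1
Byte[5]=B7: continuation. acc=(acc<<6)|0x37=0x17877
Completed: cp=U+17877 (starts at byte 2)
Byte[6]=40: 1-byte ASCII. cp=U+0040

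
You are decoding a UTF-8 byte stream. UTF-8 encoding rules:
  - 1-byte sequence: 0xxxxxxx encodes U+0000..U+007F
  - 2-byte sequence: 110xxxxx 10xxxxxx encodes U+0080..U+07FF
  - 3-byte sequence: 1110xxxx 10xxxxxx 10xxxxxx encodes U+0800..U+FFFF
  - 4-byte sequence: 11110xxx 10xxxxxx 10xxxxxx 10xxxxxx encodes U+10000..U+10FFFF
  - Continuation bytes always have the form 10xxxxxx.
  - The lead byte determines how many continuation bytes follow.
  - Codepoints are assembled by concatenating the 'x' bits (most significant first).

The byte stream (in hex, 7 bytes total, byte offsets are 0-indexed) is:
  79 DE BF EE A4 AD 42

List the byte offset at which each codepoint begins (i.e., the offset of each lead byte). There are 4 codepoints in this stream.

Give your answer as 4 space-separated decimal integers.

Byte[0]=79: 1-byte ASCII. cp=U+0079
Byte[1]=DE: 2-byte lead, need 1 cont bytes. acc=0x1E
Byte[2]=BF: continuation. acc=(acc<<6)|0x3F=0x7BF
Completed: cp=U+07BF (starts at byte 1)
Byte[3]=EE: 3-byte lead, need 2 cont bytes. acc=0xE
Byte[4]=A4: continuation. acc=(acc<<6)|0x24=0x3A4
Byte[5]=AD: continuation. acc=(acc<<6)|0x2D=0xE92D
Completed: cp=U+E92D (starts at byte 3)
Byte[6]=42: 1-byte ASCII. cp=U+0042

Answer: 0 1 3 6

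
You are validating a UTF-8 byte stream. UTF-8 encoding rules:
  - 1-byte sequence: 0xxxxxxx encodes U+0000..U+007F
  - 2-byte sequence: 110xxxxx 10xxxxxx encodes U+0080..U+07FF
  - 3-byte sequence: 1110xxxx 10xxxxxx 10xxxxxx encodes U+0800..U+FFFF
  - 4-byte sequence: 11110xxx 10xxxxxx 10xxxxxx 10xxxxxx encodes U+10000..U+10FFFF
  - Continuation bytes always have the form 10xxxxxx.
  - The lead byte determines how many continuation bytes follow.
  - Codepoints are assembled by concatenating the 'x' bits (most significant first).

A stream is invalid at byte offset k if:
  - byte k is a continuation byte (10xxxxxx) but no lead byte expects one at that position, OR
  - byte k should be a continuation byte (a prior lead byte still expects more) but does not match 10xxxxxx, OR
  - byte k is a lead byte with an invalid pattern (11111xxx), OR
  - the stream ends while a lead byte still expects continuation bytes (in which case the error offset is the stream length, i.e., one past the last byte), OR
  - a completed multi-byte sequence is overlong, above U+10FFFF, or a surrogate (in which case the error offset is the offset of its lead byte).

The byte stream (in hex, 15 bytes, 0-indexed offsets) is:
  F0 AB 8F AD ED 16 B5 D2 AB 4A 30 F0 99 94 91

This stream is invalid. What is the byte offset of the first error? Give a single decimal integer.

Answer: 5

Derivation:
Byte[0]=F0: 4-byte lead, need 3 cont bytes. acc=0x0
Byte[1]=AB: continuation. acc=(acc<<6)|0x2B=0x2B
Byte[2]=8F: continuation. acc=(acc<<6)|0x0F=0xACF
Byte[3]=AD: continuation. acc=(acc<<6)|0x2D=0x2B3ED
Completed: cp=U+2B3ED (starts at byte 0)
Byte[4]=ED: 3-byte lead, need 2 cont bytes. acc=0xD
Byte[5]=16: expected 10xxxxxx continuation. INVALID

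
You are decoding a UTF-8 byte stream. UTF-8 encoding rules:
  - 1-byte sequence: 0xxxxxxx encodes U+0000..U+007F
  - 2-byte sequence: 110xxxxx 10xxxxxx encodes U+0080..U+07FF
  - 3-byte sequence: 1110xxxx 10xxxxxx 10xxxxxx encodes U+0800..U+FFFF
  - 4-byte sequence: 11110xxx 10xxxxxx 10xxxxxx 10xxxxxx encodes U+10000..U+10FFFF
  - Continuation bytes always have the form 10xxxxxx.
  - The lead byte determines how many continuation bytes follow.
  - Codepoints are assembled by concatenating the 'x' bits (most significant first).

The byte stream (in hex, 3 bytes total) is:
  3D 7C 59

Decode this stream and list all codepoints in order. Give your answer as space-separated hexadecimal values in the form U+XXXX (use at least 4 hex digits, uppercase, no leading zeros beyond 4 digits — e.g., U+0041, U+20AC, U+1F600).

Answer: U+003D U+007C U+0059

Derivation:
Byte[0]=3D: 1-byte ASCII. cp=U+003D
Byte[1]=7C: 1-byte ASCII. cp=U+007C
Byte[2]=59: 1-byte ASCII. cp=U+0059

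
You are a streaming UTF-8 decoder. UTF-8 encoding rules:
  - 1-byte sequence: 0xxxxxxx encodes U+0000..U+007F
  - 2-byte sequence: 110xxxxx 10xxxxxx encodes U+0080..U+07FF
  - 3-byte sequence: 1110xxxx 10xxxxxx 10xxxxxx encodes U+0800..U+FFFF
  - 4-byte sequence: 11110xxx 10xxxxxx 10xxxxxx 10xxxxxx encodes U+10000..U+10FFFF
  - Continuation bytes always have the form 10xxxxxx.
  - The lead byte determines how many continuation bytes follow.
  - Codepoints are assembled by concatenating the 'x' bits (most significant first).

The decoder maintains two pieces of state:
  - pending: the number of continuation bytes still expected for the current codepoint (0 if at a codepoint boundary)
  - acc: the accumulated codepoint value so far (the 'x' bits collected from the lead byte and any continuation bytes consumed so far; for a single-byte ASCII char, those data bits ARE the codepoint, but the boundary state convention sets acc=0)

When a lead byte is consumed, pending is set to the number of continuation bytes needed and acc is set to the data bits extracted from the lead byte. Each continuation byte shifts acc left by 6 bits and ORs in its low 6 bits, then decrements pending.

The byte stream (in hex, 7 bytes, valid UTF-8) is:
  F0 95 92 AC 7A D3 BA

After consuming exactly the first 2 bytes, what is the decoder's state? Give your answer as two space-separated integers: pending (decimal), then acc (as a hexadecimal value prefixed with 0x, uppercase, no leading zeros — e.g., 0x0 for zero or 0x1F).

Answer: 2 0x15

Derivation:
Byte[0]=F0: 4-byte lead. pending=3, acc=0x0
Byte[1]=95: continuation. acc=(acc<<6)|0x15=0x15, pending=2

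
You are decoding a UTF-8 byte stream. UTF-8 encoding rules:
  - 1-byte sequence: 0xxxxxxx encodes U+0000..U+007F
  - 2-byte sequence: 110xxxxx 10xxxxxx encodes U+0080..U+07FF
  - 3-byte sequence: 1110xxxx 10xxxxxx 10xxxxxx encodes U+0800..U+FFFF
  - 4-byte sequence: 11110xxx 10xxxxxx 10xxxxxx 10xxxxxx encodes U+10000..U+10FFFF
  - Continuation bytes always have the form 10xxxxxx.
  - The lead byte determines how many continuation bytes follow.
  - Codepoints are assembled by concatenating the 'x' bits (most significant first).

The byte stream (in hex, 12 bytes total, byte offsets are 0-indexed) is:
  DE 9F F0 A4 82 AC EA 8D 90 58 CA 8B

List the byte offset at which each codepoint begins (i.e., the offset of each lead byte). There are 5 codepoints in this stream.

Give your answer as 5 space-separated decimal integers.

Byte[0]=DE: 2-byte lead, need 1 cont bytes. acc=0x1E
Byte[1]=9F: continuation. acc=(acc<<6)|0x1F=0x79F
Completed: cp=U+079F (starts at byte 0)
Byte[2]=F0: 4-byte lead, need 3 cont bytes. acc=0x0
Byte[3]=A4: continuation. acc=(acc<<6)|0x24=0x24
Byte[4]=82: continuation. acc=(acc<<6)|0x02=0x902
Byte[5]=AC: continuation. acc=(acc<<6)|0x2C=0x240AC
Completed: cp=U+240AC (starts at byte 2)
Byte[6]=EA: 3-byte lead, need 2 cont bytes. acc=0xA
Byte[7]=8D: continuation. acc=(acc<<6)|0x0D=0x28D
Byte[8]=90: continuation. acc=(acc<<6)|0x10=0xA350
Completed: cp=U+A350 (starts at byte 6)
Byte[9]=58: 1-byte ASCII. cp=U+0058
Byte[10]=CA: 2-byte lead, need 1 cont bytes. acc=0xA
Byte[11]=8B: continuation. acc=(acc<<6)|0x0B=0x28B
Completed: cp=U+028B (starts at byte 10)

Answer: 0 2 6 9 10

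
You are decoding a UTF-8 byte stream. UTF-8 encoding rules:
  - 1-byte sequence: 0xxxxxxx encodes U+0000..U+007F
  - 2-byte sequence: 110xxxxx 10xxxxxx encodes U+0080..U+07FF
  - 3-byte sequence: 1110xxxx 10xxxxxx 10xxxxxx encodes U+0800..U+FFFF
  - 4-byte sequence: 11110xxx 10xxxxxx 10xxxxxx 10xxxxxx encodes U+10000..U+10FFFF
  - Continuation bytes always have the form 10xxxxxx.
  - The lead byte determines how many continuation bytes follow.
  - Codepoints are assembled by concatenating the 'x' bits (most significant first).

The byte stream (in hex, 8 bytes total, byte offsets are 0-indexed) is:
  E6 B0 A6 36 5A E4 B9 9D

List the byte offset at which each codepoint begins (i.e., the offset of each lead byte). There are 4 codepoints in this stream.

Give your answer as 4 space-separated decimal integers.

Byte[0]=E6: 3-byte lead, need 2 cont bytes. acc=0x6
Byte[1]=B0: continuation. acc=(acc<<6)|0x30=0x1B0
Byte[2]=A6: continuation. acc=(acc<<6)|0x26=0x6C26
Completed: cp=U+6C26 (starts at byte 0)
Byte[3]=36: 1-byte ASCII. cp=U+0036
Byte[4]=5A: 1-byte ASCII. cp=U+005A
Byte[5]=E4: 3-byte lead, need 2 cont bytes. acc=0x4
Byte[6]=B9: continuation. acc=(acc<<6)|0x39=0x139
Byte[7]=9D: continuation. acc=(acc<<6)|0x1D=0x4E5D
Completed: cp=U+4E5D (starts at byte 5)

Answer: 0 3 4 5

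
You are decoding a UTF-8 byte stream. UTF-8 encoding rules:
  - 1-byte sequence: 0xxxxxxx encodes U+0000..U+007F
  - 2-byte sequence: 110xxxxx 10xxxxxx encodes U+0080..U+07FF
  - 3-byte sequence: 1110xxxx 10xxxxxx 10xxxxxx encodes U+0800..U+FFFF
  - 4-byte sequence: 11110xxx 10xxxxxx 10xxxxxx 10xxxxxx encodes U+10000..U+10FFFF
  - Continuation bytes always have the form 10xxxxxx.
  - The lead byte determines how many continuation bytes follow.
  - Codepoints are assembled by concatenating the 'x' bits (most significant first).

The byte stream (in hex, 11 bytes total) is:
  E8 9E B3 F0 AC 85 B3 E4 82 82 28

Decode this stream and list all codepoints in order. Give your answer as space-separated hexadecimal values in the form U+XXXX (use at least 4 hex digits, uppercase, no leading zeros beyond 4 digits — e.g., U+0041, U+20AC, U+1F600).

Byte[0]=E8: 3-byte lead, need 2 cont bytes. acc=0x8
Byte[1]=9E: continuation. acc=(acc<<6)|0x1E=0x21E
Byte[2]=B3: continuation. acc=(acc<<6)|0x33=0x87B3
Completed: cp=U+87B3 (starts at byte 0)
Byte[3]=F0: 4-byte lead, need 3 cont bytes. acc=0x0
Byte[4]=AC: continuation. acc=(acc<<6)|0x2C=0x2C
Byte[5]=85: continuation. acc=(acc<<6)|0x05=0xB05
Byte[6]=B3: continuation. acc=(acc<<6)|0x33=0x2C173
Completed: cp=U+2C173 (starts at byte 3)
Byte[7]=E4: 3-byte lead, need 2 cont bytes. acc=0x4
Byte[8]=82: continuation. acc=(acc<<6)|0x02=0x102
Byte[9]=82: continuation. acc=(acc<<6)|0x02=0x4082
Completed: cp=U+4082 (starts at byte 7)
Byte[10]=28: 1-byte ASCII. cp=U+0028

Answer: U+87B3 U+2C173 U+4082 U+0028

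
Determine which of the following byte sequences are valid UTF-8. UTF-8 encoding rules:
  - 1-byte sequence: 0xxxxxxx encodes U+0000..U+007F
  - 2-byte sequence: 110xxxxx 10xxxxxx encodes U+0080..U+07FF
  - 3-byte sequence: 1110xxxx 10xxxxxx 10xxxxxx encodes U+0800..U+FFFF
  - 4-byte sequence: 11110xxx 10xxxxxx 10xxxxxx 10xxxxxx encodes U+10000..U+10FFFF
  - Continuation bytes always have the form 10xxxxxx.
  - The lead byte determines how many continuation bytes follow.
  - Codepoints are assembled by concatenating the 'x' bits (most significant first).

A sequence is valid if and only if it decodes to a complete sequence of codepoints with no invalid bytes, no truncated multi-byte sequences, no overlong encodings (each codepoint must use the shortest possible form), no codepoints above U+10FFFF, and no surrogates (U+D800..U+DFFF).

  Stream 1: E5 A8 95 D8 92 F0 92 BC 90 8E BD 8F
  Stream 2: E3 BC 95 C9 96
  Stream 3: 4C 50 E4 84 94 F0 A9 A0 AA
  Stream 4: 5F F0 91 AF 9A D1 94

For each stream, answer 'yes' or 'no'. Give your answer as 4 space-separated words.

Stream 1: error at byte offset 9. INVALID
Stream 2: decodes cleanly. VALID
Stream 3: decodes cleanly. VALID
Stream 4: decodes cleanly. VALID

Answer: no yes yes yes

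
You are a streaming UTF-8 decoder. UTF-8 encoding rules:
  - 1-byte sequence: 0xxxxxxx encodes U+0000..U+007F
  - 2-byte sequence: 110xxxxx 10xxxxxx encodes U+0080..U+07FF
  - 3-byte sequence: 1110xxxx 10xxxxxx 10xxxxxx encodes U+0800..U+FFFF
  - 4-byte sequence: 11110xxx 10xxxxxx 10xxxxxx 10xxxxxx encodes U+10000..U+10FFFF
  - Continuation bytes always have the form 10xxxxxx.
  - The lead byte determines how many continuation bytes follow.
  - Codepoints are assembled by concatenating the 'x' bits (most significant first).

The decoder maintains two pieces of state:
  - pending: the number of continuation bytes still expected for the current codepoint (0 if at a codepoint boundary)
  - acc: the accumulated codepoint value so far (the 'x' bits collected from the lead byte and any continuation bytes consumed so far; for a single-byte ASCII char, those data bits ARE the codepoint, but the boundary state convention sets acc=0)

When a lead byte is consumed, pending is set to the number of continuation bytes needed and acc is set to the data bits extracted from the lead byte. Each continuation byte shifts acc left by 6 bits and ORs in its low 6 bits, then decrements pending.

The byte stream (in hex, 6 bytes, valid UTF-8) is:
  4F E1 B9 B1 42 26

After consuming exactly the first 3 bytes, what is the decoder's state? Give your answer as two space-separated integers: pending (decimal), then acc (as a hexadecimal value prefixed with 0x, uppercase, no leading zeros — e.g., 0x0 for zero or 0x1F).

Answer: 1 0x79

Derivation:
Byte[0]=4F: 1-byte. pending=0, acc=0x0
Byte[1]=E1: 3-byte lead. pending=2, acc=0x1
Byte[2]=B9: continuation. acc=(acc<<6)|0x39=0x79, pending=1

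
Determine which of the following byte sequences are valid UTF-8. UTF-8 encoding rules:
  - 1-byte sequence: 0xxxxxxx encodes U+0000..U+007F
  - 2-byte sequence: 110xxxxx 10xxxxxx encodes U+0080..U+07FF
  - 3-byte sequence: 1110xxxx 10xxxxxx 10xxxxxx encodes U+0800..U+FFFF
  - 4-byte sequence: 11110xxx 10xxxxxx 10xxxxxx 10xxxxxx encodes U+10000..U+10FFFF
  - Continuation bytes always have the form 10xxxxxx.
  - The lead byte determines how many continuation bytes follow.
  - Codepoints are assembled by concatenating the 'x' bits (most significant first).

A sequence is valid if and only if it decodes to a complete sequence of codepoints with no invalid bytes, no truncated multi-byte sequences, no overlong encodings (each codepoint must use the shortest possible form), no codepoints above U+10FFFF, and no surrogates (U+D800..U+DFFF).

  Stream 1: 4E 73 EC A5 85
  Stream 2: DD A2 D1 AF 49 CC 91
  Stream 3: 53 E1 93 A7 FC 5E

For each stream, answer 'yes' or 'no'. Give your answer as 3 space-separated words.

Stream 1: decodes cleanly. VALID
Stream 2: decodes cleanly. VALID
Stream 3: error at byte offset 4. INVALID

Answer: yes yes no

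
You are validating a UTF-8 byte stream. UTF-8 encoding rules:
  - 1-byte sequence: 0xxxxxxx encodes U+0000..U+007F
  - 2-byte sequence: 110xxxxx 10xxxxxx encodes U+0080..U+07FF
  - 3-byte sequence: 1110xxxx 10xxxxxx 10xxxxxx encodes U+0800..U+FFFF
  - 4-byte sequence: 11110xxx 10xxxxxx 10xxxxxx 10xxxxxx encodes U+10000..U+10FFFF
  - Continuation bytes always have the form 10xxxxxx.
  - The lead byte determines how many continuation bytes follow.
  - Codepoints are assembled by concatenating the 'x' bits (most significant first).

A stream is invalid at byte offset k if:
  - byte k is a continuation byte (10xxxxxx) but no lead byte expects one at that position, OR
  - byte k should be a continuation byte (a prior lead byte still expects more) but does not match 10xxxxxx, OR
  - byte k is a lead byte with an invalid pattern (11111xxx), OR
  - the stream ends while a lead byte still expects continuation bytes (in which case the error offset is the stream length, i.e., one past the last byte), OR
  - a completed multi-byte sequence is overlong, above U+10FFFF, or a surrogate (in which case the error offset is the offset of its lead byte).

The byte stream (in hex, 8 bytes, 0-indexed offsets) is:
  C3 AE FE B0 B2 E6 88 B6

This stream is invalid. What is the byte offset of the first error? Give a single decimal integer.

Answer: 2

Derivation:
Byte[0]=C3: 2-byte lead, need 1 cont bytes. acc=0x3
Byte[1]=AE: continuation. acc=(acc<<6)|0x2E=0xEE
Completed: cp=U+00EE (starts at byte 0)
Byte[2]=FE: INVALID lead byte (not 0xxx/110x/1110/11110)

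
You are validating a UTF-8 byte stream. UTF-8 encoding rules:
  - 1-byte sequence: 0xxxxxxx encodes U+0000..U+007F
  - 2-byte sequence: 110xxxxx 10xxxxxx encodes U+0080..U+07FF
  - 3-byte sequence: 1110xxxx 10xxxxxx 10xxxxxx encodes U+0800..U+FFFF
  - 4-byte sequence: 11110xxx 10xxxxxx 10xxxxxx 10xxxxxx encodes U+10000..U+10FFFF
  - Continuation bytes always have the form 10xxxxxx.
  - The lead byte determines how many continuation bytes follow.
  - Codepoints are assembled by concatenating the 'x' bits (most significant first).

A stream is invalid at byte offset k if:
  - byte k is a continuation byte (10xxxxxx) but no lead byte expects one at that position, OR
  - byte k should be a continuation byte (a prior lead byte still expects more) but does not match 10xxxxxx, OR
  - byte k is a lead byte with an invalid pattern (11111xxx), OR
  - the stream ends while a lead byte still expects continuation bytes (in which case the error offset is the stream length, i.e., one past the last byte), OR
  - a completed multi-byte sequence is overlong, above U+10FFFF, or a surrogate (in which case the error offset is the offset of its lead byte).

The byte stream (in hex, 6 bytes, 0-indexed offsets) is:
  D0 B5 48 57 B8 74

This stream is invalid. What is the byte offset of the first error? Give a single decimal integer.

Answer: 4

Derivation:
Byte[0]=D0: 2-byte lead, need 1 cont bytes. acc=0x10
Byte[1]=B5: continuation. acc=(acc<<6)|0x35=0x435
Completed: cp=U+0435 (starts at byte 0)
Byte[2]=48: 1-byte ASCII. cp=U+0048
Byte[3]=57: 1-byte ASCII. cp=U+0057
Byte[4]=B8: INVALID lead byte (not 0xxx/110x/1110/11110)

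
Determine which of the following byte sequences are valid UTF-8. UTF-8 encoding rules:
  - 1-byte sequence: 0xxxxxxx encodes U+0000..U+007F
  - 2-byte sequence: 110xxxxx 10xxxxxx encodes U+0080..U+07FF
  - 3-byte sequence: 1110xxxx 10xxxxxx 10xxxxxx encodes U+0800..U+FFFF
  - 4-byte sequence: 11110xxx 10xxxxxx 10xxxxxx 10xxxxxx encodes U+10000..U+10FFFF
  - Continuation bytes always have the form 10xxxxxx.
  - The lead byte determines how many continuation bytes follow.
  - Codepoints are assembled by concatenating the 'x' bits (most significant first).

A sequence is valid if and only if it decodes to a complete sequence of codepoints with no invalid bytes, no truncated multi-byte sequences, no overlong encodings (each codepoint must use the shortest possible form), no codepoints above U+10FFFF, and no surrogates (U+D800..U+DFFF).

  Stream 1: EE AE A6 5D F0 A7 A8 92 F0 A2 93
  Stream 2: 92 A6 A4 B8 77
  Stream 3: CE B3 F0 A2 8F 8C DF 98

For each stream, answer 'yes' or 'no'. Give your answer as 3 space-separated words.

Answer: no no yes

Derivation:
Stream 1: error at byte offset 11. INVALID
Stream 2: error at byte offset 0. INVALID
Stream 3: decodes cleanly. VALID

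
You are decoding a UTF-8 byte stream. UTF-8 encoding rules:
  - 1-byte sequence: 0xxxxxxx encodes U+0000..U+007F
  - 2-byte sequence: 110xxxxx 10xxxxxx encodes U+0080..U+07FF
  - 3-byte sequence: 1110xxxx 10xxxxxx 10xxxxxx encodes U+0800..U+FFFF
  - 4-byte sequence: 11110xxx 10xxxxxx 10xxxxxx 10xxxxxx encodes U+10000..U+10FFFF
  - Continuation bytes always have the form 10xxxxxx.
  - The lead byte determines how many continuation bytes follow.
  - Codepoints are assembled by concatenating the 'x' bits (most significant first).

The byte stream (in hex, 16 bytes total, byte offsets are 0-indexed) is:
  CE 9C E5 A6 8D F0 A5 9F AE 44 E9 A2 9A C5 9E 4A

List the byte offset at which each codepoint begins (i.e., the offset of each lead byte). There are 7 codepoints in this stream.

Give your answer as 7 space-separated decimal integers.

Byte[0]=CE: 2-byte lead, need 1 cont bytes. acc=0xE
Byte[1]=9C: continuation. acc=(acc<<6)|0x1C=0x39C
Completed: cp=U+039C (starts at byte 0)
Byte[2]=E5: 3-byte lead, need 2 cont bytes. acc=0x5
Byte[3]=A6: continuation. acc=(acc<<6)|0x26=0x166
Byte[4]=8D: continuation. acc=(acc<<6)|0x0D=0x598D
Completed: cp=U+598D (starts at byte 2)
Byte[5]=F0: 4-byte lead, need 3 cont bytes. acc=0x0
Byte[6]=A5: continuation. acc=(acc<<6)|0x25=0x25
Byte[7]=9F: continuation. acc=(acc<<6)|0x1F=0x95F
Byte[8]=AE: continuation. acc=(acc<<6)|0x2E=0x257EE
Completed: cp=U+257EE (starts at byte 5)
Byte[9]=44: 1-byte ASCII. cp=U+0044
Byte[10]=E9: 3-byte lead, need 2 cont bytes. acc=0x9
Byte[11]=A2: continuation. acc=(acc<<6)|0x22=0x262
Byte[12]=9A: continuation. acc=(acc<<6)|0x1A=0x989A
Completed: cp=U+989A (starts at byte 10)
Byte[13]=C5: 2-byte lead, need 1 cont bytes. acc=0x5
Byte[14]=9E: continuation. acc=(acc<<6)|0x1E=0x15E
Completed: cp=U+015E (starts at byte 13)
Byte[15]=4A: 1-byte ASCII. cp=U+004A

Answer: 0 2 5 9 10 13 15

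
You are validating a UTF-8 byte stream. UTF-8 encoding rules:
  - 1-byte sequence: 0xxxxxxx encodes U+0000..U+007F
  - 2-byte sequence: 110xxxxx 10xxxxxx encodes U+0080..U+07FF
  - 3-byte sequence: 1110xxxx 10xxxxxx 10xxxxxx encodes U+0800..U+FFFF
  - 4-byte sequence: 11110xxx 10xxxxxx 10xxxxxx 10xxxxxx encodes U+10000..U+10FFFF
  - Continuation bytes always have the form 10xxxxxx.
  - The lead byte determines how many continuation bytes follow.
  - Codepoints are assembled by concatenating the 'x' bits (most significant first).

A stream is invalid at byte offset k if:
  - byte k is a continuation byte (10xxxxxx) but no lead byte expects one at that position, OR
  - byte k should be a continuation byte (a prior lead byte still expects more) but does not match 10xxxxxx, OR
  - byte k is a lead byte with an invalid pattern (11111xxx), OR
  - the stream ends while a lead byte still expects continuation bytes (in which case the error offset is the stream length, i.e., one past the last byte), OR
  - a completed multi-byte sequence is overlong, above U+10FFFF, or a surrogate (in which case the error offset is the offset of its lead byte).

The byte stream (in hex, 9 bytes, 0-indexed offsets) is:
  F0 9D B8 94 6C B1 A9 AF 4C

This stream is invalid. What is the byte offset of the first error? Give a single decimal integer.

Answer: 5

Derivation:
Byte[0]=F0: 4-byte lead, need 3 cont bytes. acc=0x0
Byte[1]=9D: continuation. acc=(acc<<6)|0x1D=0x1D
Byte[2]=B8: continuation. acc=(acc<<6)|0x38=0x778
Byte[3]=94: continuation. acc=(acc<<6)|0x14=0x1DE14
Completed: cp=U+1DE14 (starts at byte 0)
Byte[4]=6C: 1-byte ASCII. cp=U+006C
Byte[5]=B1: INVALID lead byte (not 0xxx/110x/1110/11110)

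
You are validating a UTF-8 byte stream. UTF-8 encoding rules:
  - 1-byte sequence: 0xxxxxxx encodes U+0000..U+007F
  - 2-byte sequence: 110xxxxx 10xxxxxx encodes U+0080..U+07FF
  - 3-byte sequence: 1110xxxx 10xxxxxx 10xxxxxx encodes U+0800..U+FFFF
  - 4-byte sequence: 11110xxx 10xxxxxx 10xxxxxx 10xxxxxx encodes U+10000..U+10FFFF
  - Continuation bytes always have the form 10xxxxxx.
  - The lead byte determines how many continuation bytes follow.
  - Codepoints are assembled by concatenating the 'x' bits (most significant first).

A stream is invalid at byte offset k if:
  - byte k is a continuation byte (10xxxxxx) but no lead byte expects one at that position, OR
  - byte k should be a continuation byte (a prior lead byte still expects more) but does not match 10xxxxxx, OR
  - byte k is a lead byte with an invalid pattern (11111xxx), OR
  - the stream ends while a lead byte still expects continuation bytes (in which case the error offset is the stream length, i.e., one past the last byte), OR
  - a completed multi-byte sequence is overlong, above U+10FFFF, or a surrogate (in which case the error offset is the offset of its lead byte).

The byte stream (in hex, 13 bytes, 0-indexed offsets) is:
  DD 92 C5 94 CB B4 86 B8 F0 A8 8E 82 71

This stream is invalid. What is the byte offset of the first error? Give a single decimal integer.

Answer: 6

Derivation:
Byte[0]=DD: 2-byte lead, need 1 cont bytes. acc=0x1D
Byte[1]=92: continuation. acc=(acc<<6)|0x12=0x752
Completed: cp=U+0752 (starts at byte 0)
Byte[2]=C5: 2-byte lead, need 1 cont bytes. acc=0x5
Byte[3]=94: continuation. acc=(acc<<6)|0x14=0x154
Completed: cp=U+0154 (starts at byte 2)
Byte[4]=CB: 2-byte lead, need 1 cont bytes. acc=0xB
Byte[5]=B4: continuation. acc=(acc<<6)|0x34=0x2F4
Completed: cp=U+02F4 (starts at byte 4)
Byte[6]=86: INVALID lead byte (not 0xxx/110x/1110/11110)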